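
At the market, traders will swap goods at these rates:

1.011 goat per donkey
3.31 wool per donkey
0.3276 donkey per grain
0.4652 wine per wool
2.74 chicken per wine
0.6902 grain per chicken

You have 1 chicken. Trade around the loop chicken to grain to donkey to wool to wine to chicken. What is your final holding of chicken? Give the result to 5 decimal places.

0.95398

1 chicken × 0.6902 = 0.6902 grain
0.6902 grain × 0.3276 = 0.22610952 donkey
0.22610952 donkey × 3.31 = 0.7484225112 wool
0.7484225112 wool × 0.4652 = 0.34816615221024 wine
0.34816615221024 wine × 2.74 = 0.9539752570560576 chicken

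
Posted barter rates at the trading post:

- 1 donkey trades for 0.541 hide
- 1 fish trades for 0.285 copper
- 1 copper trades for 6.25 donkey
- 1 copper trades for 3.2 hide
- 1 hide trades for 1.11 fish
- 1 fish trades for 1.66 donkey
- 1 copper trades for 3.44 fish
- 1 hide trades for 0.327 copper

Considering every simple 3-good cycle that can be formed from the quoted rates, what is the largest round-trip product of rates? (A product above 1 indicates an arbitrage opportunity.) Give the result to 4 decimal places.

hide→copper→donkey→hide: 0.327 × 6.25 × 0.541 = 1.10567
hide→fish→copper→hide: 1.11 × 0.285 × 3.2 = 1.01232
hide→fish→donkey→hide: 1.11 × 1.66 × 0.541 = 0.99685
Maximum is hide→copper→donkey→hide at 1.1057; arbitrage exists.

1.1057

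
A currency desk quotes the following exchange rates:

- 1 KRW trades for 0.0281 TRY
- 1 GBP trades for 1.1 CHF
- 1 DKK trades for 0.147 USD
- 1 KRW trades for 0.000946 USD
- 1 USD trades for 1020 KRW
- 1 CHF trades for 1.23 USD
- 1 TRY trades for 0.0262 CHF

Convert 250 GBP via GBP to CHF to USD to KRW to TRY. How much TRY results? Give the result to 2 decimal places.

9694.92

250 GBP × 1.1 = 275 CHF
275 CHF × 1.23 = 338.25 USD
338.25 USD × 1020 = 345015 KRW
345015 KRW × 0.0281 = 9694.9215 TRY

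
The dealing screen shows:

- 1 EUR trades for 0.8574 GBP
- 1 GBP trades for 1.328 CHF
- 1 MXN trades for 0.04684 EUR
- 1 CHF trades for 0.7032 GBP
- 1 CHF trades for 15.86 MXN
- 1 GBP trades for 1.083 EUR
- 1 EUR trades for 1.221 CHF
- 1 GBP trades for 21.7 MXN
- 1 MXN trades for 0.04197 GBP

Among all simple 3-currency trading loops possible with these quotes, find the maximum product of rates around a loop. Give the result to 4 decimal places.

0.9299

CHF→GBP→EUR→CHF: 0.7032 × 1.083 × 1.221 = 0.92987
MXN→EUR→CHF→MXN: 0.04684 × 1.221 × 15.86 = 0.90706
MXN→GBP→CHF→MXN: 0.04197 × 1.328 × 15.86 = 0.88398
MXN→EUR→GBP→MXN: 0.04684 × 0.8574 × 21.7 = 0.87149
Maximum is CHF→GBP→EUR→CHF at 0.9299; no arbitrage — every cycle loses value.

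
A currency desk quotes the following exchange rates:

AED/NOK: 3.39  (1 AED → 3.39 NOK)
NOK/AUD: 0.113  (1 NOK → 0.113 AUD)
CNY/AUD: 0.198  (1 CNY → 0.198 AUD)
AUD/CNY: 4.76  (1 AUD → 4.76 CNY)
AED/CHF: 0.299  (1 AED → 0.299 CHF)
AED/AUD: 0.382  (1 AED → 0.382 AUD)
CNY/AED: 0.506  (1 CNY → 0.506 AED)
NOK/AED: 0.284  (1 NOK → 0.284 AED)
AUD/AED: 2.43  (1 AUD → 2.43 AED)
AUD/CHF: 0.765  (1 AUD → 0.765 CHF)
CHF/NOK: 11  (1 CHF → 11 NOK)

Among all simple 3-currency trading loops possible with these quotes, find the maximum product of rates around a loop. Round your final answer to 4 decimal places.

CHF→NOK→AUD→CHF: 11 × 0.113 × 0.765 = 0.95090
CHF→NOK→AED→CHF: 11 × 0.284 × 0.299 = 0.93408
AED→NOK→AUD→AED: 3.39 × 0.113 × 2.43 = 0.93086
CNY→AED→AUD→CNY: 0.506 × 0.382 × 4.76 = 0.92007
Maximum is CHF→NOK→AUD→CHF at 0.9509; no arbitrage — every cycle loses value.

0.9509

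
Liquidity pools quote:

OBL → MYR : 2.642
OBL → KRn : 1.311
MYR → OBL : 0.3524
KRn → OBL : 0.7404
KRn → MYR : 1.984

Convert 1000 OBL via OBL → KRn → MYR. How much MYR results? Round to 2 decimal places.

1000 OBL × 1.311 = 1311 KRn
1311 KRn × 1.984 = 2601.024 MYR

2601.02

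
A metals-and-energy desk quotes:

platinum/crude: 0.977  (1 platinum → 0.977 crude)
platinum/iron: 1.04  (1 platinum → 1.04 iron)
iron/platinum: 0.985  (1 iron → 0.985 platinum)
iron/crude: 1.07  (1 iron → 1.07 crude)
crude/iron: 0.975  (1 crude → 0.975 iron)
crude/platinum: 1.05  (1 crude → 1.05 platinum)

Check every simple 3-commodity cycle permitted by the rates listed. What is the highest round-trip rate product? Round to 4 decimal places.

iron→crude→platinum→iron: 1.07 × 1.05 × 1.04 = 1.16844
iron→platinum→crude→iron: 0.985 × 0.977 × 0.975 = 0.93829
Maximum is iron→crude→platinum→iron at 1.1684; arbitrage exists.

1.1684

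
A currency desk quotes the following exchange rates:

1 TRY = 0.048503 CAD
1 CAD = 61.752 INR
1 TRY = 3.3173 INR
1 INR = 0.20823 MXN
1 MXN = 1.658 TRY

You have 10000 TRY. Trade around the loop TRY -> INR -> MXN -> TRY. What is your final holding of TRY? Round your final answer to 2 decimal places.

10000 TRY × 3.3173 = 33173 INR
33173 INR × 0.20823 = 6907.61379 MXN
6907.61379 MXN × 1.658 = 11452.82366382 TRY

11452.82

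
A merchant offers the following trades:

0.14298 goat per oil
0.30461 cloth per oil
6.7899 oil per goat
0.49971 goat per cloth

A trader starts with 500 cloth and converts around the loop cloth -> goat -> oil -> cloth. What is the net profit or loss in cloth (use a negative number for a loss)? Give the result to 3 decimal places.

16.768

500 cloth × 0.49971 = 249.855 goat
249.855 goat × 6.7899 = 1696.4904645 oil
1696.4904645 oil × 0.30461 = 516.767960391345 cloth
Net change: 516.767960391345 − 500 = 16.767960391345 cloth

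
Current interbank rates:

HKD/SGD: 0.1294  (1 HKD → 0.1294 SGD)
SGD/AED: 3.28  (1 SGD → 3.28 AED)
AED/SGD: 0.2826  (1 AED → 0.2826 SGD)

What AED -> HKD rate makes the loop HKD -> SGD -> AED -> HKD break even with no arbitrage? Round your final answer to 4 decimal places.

Known legs of the cycle: 0.1294 × 3.28 = 0.424432
For no arbitrage the full-cycle product must be 1, so the missing rate is 1 / 0.424432 ≈ 2.356090.

2.3561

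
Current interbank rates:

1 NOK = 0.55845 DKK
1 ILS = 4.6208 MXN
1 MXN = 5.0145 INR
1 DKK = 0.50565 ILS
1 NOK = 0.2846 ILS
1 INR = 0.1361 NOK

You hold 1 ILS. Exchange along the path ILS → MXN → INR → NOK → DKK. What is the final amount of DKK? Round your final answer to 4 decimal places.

1.7611

1 ILS × 4.6208 = 4.6208 MXN
4.6208 MXN × 5.0145 = 23.1710016 INR
23.1710016 INR × 0.1361 = 3.15357331776 NOK
3.15357331776 NOK × 0.55845 = 1.761113019303072 DKK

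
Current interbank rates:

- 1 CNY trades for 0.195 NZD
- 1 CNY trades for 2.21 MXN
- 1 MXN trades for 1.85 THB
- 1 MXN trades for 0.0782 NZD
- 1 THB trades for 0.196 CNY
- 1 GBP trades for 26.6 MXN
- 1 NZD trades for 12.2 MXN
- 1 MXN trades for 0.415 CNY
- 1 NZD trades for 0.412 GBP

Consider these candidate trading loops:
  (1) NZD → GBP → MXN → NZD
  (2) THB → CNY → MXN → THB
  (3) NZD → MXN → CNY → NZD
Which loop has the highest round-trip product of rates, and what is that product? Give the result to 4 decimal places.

(1) 0.412 × 26.6 × 0.0782 = 0.85701
(2) 0.196 × 2.21 × 1.85 = 0.80135
(3) 12.2 × 0.415 × 0.195 = 0.98729
Highest is cycle (3) at 0.9873 (≤1, no arbitrage).

0.9873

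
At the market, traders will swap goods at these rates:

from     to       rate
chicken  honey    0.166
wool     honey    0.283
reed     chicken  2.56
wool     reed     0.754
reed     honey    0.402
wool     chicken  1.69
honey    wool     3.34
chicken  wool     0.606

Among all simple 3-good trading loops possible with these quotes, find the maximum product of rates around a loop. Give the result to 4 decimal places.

wool→reed→chicken→wool: 0.754 × 2.56 × 0.606 = 1.16973
wool→reed→honey→wool: 0.754 × 0.402 × 3.34 = 1.01238
wool→chicken→honey→wool: 1.69 × 0.166 × 3.34 = 0.93700
Maximum is wool→reed→chicken→wool at 1.1697; arbitrage exists.

1.1697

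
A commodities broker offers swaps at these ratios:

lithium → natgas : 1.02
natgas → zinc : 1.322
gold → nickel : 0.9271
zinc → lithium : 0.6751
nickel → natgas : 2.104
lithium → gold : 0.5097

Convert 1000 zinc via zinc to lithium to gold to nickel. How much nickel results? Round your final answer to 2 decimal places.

1000 zinc × 0.6751 = 675.1 lithium
675.1 lithium × 0.5097 = 344.09847 gold
344.09847 gold × 0.9271 = 319.013691537 nickel

319.01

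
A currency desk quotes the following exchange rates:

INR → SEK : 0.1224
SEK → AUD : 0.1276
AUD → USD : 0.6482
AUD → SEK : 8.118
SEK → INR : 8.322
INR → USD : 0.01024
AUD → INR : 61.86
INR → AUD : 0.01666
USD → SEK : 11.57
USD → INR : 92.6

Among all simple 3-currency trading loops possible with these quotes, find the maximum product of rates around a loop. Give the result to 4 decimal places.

INR→AUD→SEK→INR: 0.01666 × 8.118 × 8.322 = 1.12552
INR→AUD→USD→INR: 0.01666 × 0.6482 × 92.6 = 0.99999
INR→USD→SEK→INR: 0.01024 × 11.57 × 8.322 = 0.98596
INR→SEK→AUD→INR: 0.1224 × 0.1276 × 61.86 = 0.96614
USD→SEK→AUD→USD: 11.57 × 0.1276 × 0.6482 = 0.95696
Maximum is INR→AUD→SEK→INR at 1.1255; arbitrage exists.

1.1255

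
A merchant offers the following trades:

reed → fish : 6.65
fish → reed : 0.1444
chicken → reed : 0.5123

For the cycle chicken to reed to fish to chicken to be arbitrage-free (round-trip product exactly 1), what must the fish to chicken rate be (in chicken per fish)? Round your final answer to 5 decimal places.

Known legs of the cycle: 0.5123 × 6.65 = 3.406795
For no arbitrage the full-cycle product must be 1, so the missing rate is 1 / 3.406795 ≈ 0.2935310.

0.29353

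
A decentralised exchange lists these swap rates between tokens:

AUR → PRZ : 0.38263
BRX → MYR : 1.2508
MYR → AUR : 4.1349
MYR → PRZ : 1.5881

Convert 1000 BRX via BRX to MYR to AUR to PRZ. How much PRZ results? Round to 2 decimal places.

1000 BRX × 1.2508 = 1250.8 MYR
1250.8 MYR × 4.1349 = 5171.93292 AUR
5171.93292 AUR × 0.38263 = 1978.9366931796 PRZ

1978.94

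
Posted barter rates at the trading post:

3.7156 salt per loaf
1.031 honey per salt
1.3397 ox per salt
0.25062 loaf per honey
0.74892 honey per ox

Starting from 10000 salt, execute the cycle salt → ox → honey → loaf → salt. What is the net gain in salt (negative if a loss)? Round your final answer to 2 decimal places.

10000 salt × 1.3397 = 13397 ox
13397 ox × 0.74892 = 10033.28124 honey
10033.28124 honey × 0.25062 = 2514.5409443688 loaf
2514.5409443688 loaf × 3.7156 = 9343.02833289671328 salt
Net change: 9343.02833289671328 − 10000 = -656.97166710328672 salt

-656.97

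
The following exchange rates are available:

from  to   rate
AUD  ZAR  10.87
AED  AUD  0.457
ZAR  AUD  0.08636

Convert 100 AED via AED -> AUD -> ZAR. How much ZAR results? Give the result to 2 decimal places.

100 AED × 0.457 = 45.7 AUD
45.7 AUD × 10.87 = 496.759 ZAR

496.76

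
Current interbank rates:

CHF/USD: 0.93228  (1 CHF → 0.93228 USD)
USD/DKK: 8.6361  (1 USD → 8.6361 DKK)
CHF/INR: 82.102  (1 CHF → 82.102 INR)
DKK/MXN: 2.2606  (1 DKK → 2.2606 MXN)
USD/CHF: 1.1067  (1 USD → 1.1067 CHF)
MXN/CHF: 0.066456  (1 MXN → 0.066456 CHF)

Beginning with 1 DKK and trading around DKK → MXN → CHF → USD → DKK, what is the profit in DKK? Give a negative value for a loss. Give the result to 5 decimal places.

0.20954

1 DKK × 2.2606 = 2.2606 MXN
2.2606 MXN × 0.066456 = 0.1502304336 CHF
0.1502304336 CHF × 0.93228 = 0.140056828636608 USD
0.140056828636608 USD × 8.6361 = 1.2095447777886103488 DKK
Net change: 1.2095447777886103488 − 1 = 0.2095447777886103488 DKK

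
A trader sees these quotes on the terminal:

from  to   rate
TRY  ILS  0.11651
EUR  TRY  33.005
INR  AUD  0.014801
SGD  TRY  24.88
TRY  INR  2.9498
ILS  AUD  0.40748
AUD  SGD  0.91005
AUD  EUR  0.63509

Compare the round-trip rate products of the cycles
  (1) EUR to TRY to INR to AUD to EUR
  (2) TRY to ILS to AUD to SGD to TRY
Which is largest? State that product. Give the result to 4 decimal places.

1.0749

(1) 33.005 × 2.9498 × 0.014801 × 0.63509 = 0.91516
(2) 0.11651 × 0.40748 × 0.91005 × 24.88 = 1.07494
Highest is cycle (2) at 1.0749 (>1, arbitrage).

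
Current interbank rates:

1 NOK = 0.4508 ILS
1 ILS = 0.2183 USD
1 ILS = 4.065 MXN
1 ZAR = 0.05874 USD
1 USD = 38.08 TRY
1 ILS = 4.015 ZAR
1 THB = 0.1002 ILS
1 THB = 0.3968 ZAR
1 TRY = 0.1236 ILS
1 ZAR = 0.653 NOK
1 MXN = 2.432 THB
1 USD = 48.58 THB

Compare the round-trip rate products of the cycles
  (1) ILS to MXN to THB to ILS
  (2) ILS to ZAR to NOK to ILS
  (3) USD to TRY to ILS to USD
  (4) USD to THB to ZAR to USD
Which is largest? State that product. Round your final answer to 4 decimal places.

(1) 4.065 × 2.432 × 0.1002 = 0.99059
(2) 4.015 × 0.653 × 0.4508 = 1.18191
(3) 38.08 × 0.1236 × 0.2183 = 1.02747
(4) 48.58 × 0.3968 × 0.05874 = 1.13230
Highest is cycle (2) at 1.1819 (>1, arbitrage).

1.1819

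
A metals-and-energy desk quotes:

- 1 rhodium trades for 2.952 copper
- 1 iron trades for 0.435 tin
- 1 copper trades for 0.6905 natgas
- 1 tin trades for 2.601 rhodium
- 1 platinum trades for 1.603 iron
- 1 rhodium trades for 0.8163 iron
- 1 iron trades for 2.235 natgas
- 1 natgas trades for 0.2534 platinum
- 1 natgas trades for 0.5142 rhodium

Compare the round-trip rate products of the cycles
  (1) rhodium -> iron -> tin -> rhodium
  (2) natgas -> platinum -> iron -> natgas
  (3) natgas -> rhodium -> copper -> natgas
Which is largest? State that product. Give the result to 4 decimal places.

(1) 0.8163 × 0.435 × 2.601 = 0.92359
(2) 0.2534 × 1.603 × 2.235 = 0.90786
(3) 0.5142 × 2.952 × 0.6905 = 1.04812
Highest is cycle (3) at 1.0481 (>1, arbitrage).

1.0481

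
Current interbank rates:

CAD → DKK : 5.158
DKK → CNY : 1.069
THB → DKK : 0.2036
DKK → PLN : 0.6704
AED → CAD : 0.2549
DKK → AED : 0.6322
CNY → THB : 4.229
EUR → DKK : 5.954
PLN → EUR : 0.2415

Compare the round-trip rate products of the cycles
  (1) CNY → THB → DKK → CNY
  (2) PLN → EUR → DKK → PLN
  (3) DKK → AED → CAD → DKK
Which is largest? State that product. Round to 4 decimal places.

(1) 4.229 × 0.2036 × 1.069 = 0.92044
(2) 0.2415 × 5.954 × 0.6704 = 0.96396
(3) 0.6322 × 0.2549 × 5.158 = 0.83120
Highest is cycle (2) at 0.9640 (≤1, no arbitrage).

0.9640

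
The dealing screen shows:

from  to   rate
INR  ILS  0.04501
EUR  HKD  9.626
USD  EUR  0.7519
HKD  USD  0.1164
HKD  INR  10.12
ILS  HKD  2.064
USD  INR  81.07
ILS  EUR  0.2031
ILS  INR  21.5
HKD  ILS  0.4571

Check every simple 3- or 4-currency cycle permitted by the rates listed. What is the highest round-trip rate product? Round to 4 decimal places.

ILS→HKD→INR→ILS: 2.064 × 10.12 × 0.04501 = 0.94015
ILS→EUR→HKD→ILS: 0.2031 × 9.626 × 0.4571 = 0.89365
ILS→EUR→HKD→INR→ILS: 0.2031 × 9.626 × 10.12 × 0.04501 = 0.89052
ILS→HKD→USD→INR→ILS: 2.064 × 0.1164 × 81.07 × 0.04501 = 0.87666
EUR→HKD→USD→EUR: 9.626 × 0.1164 × 0.7519 = 0.84248
Maximum is ILS→HKD→INR→ILS at 0.9402; no arbitrage — every cycle loses value.

0.9402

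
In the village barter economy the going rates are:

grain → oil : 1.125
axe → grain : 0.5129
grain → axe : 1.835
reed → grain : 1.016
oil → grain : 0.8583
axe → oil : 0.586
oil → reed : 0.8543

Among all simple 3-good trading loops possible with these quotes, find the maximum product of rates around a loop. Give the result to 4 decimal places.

grain→oil→reed→grain: 1.125 × 0.8543 × 1.016 = 0.97646
axe→oil→grain→axe: 0.586 × 0.8583 × 1.835 = 0.92294
Maximum is grain→oil→reed→grain at 0.9765; no arbitrage — every cycle loses value.

0.9765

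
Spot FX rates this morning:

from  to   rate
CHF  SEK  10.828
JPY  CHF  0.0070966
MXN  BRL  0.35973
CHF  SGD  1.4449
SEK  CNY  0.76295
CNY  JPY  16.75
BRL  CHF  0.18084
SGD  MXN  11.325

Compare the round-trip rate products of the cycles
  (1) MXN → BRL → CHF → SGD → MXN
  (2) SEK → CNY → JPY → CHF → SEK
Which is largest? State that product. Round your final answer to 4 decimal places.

1.0645

(1) 0.35973 × 0.18084 × 1.4449 × 11.325 = 1.06450
(2) 0.76295 × 16.75 × 0.0070966 × 10.828 = 0.98200
Highest is cycle (1) at 1.0645 (>1, arbitrage).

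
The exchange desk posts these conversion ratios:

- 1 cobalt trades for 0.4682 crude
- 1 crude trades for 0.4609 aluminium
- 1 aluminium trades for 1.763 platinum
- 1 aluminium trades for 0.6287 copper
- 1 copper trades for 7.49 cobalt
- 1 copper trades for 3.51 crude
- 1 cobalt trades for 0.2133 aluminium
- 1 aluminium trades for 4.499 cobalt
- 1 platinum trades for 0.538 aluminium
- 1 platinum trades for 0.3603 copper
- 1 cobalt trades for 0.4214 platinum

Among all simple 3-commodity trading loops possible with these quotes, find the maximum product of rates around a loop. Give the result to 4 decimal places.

1.1372

cobalt→platinum→copper→cobalt: 0.4214 × 0.3603 × 7.49 = 1.13721
cobalt→platinum→aluminium→cobalt: 0.4214 × 0.538 × 4.499 = 1.01998
copper→crude→aluminium→copper: 3.51 × 0.4609 × 0.6287 = 1.01709
cobalt→aluminium→copper→cobalt: 0.2133 × 0.6287 × 7.49 = 1.00442
cobalt→crude→aluminium→cobalt: 0.4682 × 0.4609 × 4.499 = 0.97085
Maximum is cobalt→platinum→copper→cobalt at 1.1372; arbitrage exists.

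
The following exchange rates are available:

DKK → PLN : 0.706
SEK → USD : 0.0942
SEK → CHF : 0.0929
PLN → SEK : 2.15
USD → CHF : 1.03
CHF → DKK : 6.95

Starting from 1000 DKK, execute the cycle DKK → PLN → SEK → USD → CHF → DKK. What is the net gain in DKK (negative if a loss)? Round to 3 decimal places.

23.567

1000 DKK × 0.706 = 706 PLN
706 PLN × 2.15 = 1517.9 SEK
1517.9 SEK × 0.0942 = 142.98618 USD
142.98618 USD × 1.03 = 147.2757654 CHF
147.2757654 CHF × 6.95 = 1023.56656953 DKK
Net change: 1023.56656953 − 1000 = 23.56656953 DKK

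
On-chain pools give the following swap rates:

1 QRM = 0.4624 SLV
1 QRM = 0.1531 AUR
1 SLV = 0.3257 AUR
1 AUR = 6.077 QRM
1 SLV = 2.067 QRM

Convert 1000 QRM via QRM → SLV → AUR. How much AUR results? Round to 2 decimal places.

1000 QRM × 0.4624 = 462.4 SLV
462.4 SLV × 0.3257 = 150.60368 AUR

150.60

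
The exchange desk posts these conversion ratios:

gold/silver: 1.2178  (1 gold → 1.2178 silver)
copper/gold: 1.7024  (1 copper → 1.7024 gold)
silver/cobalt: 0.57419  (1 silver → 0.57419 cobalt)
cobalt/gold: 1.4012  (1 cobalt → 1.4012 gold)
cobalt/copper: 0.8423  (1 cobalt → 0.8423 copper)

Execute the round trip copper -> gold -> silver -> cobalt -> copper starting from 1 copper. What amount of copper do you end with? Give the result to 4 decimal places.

1.0027

1 copper × 1.7024 = 1.7024 gold
1.7024 gold × 1.2178 = 2.07318272 silver
2.07318272 silver × 0.57419 = 1.1904007859968 cobalt
1.1904007859968 cobalt × 0.8423 = 1.00267458204510464 copper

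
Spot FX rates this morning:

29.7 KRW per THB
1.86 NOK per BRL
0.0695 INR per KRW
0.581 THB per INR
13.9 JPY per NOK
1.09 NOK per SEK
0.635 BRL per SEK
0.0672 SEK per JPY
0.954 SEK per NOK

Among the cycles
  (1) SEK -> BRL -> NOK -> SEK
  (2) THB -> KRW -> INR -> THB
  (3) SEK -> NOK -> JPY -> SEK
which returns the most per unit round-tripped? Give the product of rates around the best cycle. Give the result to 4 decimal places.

(1) 0.635 × 1.86 × 0.954 = 1.12677
(2) 29.7 × 0.0695 × 0.581 = 1.19927
(3) 1.09 × 13.9 × 0.0672 = 1.01815
Highest is cycle (2) at 1.1993 (>1, arbitrage).

1.1993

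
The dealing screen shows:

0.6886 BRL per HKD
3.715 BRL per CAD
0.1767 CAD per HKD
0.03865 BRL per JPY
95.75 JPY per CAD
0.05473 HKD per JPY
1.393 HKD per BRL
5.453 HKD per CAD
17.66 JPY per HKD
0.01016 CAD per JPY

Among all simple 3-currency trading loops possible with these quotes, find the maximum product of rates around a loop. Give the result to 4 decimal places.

0.9784

JPY→CAD→HKD→JPY: 0.01016 × 5.453 × 17.66 = 0.97841
BRL→HKD→JPY→BRL: 1.393 × 17.66 × 0.03865 = 0.95080
JPY→HKD→CAD→JPY: 0.05473 × 0.1767 × 95.75 = 0.92598
BRL→HKD→CAD→BRL: 1.393 × 0.1767 × 3.715 = 0.91442
Maximum is JPY→CAD→HKD→JPY at 0.9784; no arbitrage — every cycle loses value.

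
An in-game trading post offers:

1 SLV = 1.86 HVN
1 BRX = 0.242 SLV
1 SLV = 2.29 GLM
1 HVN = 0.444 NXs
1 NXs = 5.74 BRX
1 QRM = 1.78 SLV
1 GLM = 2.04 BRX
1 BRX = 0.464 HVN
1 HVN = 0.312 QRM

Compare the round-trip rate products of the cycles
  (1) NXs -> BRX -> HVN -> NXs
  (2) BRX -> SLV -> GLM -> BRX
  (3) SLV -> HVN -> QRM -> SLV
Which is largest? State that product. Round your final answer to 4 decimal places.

1.1825

(1) 5.74 × 0.464 × 0.444 = 1.18253
(2) 0.242 × 2.29 × 2.04 = 1.13053
(3) 1.86 × 0.312 × 1.78 = 1.03297
Highest is cycle (1) at 1.1825 (>1, arbitrage).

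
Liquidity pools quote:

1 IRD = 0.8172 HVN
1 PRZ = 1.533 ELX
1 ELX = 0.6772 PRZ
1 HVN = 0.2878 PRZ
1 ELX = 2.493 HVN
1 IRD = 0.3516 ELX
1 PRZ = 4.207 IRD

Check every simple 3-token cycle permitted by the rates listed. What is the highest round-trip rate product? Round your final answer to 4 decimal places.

PRZ→ELX→HVN→PRZ: 1.533 × 2.493 × 0.2878 = 1.09991
PRZ→IRD→ELX→PRZ: 4.207 × 0.3516 × 0.6772 = 1.00170
PRZ→IRD→HVN→PRZ: 4.207 × 0.8172 × 0.2878 = 0.98945
Maximum is PRZ→ELX→HVN→PRZ at 1.0999; arbitrage exists.

1.0999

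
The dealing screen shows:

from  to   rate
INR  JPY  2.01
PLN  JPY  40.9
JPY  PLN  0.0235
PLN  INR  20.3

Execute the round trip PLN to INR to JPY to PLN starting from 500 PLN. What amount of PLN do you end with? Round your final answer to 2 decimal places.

479.44

500 PLN × 20.3 = 10150 INR
10150 INR × 2.01 = 20401.5 JPY
20401.5 JPY × 0.0235 = 479.43525 PLN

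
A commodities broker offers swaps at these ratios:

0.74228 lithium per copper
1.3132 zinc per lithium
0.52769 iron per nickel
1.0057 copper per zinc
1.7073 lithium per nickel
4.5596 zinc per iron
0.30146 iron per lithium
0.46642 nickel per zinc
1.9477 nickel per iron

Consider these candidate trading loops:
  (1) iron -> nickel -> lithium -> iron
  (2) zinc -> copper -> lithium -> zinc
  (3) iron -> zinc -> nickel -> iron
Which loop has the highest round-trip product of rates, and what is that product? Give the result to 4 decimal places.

1.1222

(1) 1.9477 × 1.7073 × 0.30146 = 1.00245
(2) 1.0057 × 0.74228 × 1.3132 = 0.98032
(3) 4.5596 × 0.46642 × 0.52769 = 1.12223
Highest is cycle (3) at 1.1222 (>1, arbitrage).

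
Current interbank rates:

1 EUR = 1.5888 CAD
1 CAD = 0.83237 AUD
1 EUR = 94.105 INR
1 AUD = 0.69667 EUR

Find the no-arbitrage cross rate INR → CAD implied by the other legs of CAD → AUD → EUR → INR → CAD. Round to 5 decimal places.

Known legs of the cycle: 0.83237 × 0.69667 × 94.105 = 54.5702856994295
For no arbitrage the full-cycle product must be 1, so the missing rate is 1 / 54.5702856994295 ≈ 0.0183250.

0.01832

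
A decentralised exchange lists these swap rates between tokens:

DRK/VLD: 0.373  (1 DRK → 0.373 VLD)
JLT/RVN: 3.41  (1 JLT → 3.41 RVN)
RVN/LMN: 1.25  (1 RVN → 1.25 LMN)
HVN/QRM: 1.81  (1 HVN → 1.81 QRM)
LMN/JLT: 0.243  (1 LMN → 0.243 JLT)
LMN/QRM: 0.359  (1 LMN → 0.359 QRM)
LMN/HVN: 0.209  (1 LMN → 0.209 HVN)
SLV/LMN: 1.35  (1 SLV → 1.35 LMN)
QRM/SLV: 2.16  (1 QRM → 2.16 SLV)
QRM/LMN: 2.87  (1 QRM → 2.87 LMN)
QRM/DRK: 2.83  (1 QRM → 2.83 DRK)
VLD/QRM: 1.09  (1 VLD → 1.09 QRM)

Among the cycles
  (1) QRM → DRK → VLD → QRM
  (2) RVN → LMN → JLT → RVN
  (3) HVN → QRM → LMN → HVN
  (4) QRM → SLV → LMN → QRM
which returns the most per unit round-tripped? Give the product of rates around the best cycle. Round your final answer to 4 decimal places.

1.1506

(1) 2.83 × 0.373 × 1.09 = 1.15059
(2) 1.25 × 0.243 × 3.41 = 1.03579
(3) 1.81 × 2.87 × 0.209 = 1.08569
(4) 2.16 × 1.35 × 0.359 = 1.04684
Highest is cycle (1) at 1.1506 (>1, arbitrage).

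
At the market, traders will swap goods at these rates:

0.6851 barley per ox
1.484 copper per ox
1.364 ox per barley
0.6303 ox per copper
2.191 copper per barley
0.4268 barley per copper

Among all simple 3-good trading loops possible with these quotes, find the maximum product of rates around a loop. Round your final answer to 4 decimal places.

copper→ox→barley→copper: 0.6303 × 0.6851 × 2.191 = 0.94611
copper→barley→ox→copper: 0.4268 × 1.364 × 1.484 = 0.86392
Maximum is copper→ox→barley→copper at 0.9461; no arbitrage — every cycle loses value.

0.9461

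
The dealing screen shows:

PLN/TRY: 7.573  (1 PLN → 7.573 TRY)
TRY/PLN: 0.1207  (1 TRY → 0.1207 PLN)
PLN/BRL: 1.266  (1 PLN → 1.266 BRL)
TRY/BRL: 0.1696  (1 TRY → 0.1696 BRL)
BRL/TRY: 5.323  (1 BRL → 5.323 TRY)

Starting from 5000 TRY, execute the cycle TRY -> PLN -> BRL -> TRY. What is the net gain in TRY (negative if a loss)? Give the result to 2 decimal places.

-933.06

5000 TRY × 0.1207 = 603.5 PLN
603.5 PLN × 1.266 = 764.031 BRL
764.031 BRL × 5.323 = 4066.937013 TRY
Net change: 4066.937013 − 5000 = -933.062987 TRY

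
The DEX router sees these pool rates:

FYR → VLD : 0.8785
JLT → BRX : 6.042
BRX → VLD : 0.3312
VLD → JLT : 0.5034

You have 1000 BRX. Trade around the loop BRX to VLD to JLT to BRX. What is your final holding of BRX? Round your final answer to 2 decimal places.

1000 BRX × 0.3312 = 331.2 VLD
331.2 VLD × 0.5034 = 166.72608 JLT
166.72608 JLT × 6.042 = 1007.35897536 BRX

1007.36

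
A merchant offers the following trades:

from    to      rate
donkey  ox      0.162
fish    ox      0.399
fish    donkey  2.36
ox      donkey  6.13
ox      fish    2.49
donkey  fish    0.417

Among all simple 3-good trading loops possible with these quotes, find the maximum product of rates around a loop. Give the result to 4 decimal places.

fish→ox→donkey→fish: 0.399 × 6.13 × 0.417 = 1.01993
fish→donkey→ox→fish: 2.36 × 0.162 × 2.49 = 0.95198
Maximum is fish→ox→donkey→fish at 1.0199; arbitrage exists.

1.0199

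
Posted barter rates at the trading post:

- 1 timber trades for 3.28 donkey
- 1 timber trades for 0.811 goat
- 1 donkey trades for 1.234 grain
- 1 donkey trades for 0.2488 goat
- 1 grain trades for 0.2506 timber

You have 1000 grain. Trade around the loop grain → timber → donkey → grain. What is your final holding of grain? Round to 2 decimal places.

1014.31

1000 grain × 0.2506 = 250.6 timber
250.6 timber × 3.28 = 821.968 donkey
821.968 donkey × 1.234 = 1014.308512 grain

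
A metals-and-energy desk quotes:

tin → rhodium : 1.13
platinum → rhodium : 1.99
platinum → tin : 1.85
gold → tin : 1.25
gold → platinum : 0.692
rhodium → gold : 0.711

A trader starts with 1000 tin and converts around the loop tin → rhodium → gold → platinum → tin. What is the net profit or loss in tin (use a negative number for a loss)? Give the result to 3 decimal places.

1000 tin × 1.13 = 1130 rhodium
1130 rhodium × 0.711 = 803.43 gold
803.43 gold × 0.692 = 555.97356 platinum
555.97356 platinum × 1.85 = 1028.551086 tin
Net change: 1028.551086 − 1000 = 28.551086 tin

28.551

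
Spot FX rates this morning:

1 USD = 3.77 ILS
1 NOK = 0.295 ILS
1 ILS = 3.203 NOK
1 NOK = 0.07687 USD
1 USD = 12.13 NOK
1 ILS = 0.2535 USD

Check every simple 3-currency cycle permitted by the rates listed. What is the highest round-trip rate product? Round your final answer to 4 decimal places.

ILS→NOK→USD→ILS: 3.203 × 0.07687 × 3.77 = 0.92823
ILS→USD→NOK→ILS: 0.2535 × 12.13 × 0.295 = 0.90711
Maximum is ILS→NOK→USD→ILS at 0.9282; no arbitrage — every cycle loses value.

0.9282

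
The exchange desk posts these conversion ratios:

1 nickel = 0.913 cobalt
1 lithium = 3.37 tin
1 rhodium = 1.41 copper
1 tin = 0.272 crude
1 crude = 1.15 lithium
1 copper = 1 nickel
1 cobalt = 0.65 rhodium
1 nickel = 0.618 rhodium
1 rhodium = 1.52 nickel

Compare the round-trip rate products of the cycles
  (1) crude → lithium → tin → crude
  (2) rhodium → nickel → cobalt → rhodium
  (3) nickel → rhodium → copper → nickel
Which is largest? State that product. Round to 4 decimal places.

(1) 1.15 × 3.37 × 0.272 = 1.05414
(2) 1.52 × 0.913 × 0.65 = 0.90204
(3) 0.618 × 1.41 × 1 = 0.87138
Highest is cycle (1) at 1.0541 (>1, arbitrage).

1.0541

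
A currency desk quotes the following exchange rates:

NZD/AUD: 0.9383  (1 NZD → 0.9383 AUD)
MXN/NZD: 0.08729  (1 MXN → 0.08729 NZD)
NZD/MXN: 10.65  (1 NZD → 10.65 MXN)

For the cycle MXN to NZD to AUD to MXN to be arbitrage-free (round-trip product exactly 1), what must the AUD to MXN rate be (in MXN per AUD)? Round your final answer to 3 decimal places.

Known legs of the cycle: 0.08729 × 0.9383 = 0.081904207
For no arbitrage the full-cycle product must be 1, so the missing rate is 1 / 0.081904207 ≈ 12.20939.

12.209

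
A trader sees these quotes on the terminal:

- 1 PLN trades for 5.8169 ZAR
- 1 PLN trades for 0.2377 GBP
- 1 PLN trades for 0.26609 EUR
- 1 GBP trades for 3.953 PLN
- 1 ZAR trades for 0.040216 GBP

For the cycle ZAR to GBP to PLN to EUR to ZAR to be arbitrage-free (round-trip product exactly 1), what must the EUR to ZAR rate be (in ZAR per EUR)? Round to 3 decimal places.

Known legs of the cycle: 0.040216 × 3.953 × 0.26609 = 0.04230135121432
For no arbitrage the full-cycle product must be 1, so the missing rate is 1 / 0.04230135121432 ≈ 23.63991.

23.640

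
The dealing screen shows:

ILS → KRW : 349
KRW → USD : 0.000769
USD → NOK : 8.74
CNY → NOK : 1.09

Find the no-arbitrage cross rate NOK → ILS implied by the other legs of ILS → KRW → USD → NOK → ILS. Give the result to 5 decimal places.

0.42632

Known legs of the cycle: 349 × 0.000769 × 8.74 = 2.34564994
For no arbitrage the full-cycle product must be 1, so the missing rate is 1 / 2.34564994 ≈ 0.4263211.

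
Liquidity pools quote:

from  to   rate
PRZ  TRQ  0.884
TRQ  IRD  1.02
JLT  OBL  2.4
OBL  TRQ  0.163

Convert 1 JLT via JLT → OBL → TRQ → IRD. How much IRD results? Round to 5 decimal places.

0.39902

1 JLT × 2.4 = 2.4 OBL
2.4 OBL × 0.163 = 0.3912 TRQ
0.3912 TRQ × 1.02 = 0.399024 IRD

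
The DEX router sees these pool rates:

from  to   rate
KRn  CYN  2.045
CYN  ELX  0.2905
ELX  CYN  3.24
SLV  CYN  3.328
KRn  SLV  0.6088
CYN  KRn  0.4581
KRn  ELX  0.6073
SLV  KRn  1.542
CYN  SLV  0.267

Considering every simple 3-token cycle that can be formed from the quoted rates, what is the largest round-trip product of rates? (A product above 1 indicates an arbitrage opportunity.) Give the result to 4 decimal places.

KRn→SLV→CYN→KRn: 0.6088 × 3.328 × 0.4581 = 0.92815
KRn→ELX→CYN→KRn: 0.6073 × 3.24 × 0.4581 = 0.90138
KRn→CYN→SLV→KRn: 2.045 × 0.267 × 1.542 = 0.84196
Maximum is KRn→SLV→CYN→KRn at 0.9282; no arbitrage — every cycle loses value.

0.9282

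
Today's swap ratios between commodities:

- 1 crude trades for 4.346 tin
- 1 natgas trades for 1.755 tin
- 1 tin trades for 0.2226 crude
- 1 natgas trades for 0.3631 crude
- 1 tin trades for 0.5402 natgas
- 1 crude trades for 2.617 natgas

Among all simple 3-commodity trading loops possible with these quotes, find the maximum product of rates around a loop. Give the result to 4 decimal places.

tin→crude→natgas→tin: 0.2226 × 2.617 × 1.755 = 1.02237
tin→natgas→crude→tin: 0.5402 × 0.3631 × 4.346 = 0.85245
Maximum is tin→crude→natgas→tin at 1.0224; arbitrage exists.

1.0224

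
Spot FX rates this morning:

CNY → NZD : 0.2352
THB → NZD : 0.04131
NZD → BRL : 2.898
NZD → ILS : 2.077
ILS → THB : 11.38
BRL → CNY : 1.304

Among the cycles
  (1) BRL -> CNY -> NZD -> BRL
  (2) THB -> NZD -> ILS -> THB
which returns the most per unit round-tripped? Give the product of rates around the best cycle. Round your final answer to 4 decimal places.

0.9764

(1) 1.304 × 0.2352 × 2.898 = 0.88882
(2) 0.04131 × 2.077 × 11.38 = 0.97641
Highest is cycle (2) at 0.9764 (≤1, no arbitrage).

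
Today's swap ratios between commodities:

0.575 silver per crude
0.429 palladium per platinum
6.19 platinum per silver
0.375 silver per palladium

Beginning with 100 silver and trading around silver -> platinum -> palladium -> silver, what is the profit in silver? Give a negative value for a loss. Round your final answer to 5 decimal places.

-0.41838

100 silver × 6.19 = 619 platinum
619 platinum × 0.429 = 265.551 palladium
265.551 palladium × 0.375 = 99.581625 silver
Net change: 99.581625 − 100 = -0.418375 silver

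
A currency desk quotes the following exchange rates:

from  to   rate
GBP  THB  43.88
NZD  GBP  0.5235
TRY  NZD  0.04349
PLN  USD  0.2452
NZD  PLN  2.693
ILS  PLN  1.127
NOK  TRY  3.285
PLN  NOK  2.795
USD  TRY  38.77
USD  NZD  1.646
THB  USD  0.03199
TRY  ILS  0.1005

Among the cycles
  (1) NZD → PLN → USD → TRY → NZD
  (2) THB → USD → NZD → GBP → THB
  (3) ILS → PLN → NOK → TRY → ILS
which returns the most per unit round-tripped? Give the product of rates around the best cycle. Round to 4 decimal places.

(1) 2.693 × 0.2452 × 38.77 × 0.04349 = 1.11338
(2) 0.03199 × 1.646 × 0.5235 × 43.88 = 1.20956
(3) 1.127 × 2.795 × 3.285 × 0.1005 = 1.03994
Highest is cycle (2) at 1.2096 (>1, arbitrage).

1.2096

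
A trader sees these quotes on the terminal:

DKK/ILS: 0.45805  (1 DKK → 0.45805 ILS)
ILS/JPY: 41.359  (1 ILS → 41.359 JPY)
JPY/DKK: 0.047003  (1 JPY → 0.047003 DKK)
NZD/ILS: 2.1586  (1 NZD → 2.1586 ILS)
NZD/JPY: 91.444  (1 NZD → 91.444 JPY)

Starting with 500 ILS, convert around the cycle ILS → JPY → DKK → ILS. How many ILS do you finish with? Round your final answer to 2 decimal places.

500 ILS × 41.359 = 20679.5 JPY
20679.5 JPY × 0.047003 = 971.9985385 DKK
971.9985385 DKK × 0.45805 = 445.223930559925 ILS

445.22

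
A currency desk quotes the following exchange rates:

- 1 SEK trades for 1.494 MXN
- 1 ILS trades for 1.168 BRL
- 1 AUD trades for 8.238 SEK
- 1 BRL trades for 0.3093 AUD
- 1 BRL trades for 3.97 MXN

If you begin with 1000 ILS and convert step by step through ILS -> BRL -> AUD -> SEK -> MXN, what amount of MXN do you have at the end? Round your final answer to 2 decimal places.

1000 ILS × 1.168 = 1168 BRL
1168 BRL × 0.3093 = 361.2624 AUD
361.2624 AUD × 8.238 = 2976.0796512 SEK
2976.0796512 SEK × 1.494 = 4446.2629988928 MXN

4446.26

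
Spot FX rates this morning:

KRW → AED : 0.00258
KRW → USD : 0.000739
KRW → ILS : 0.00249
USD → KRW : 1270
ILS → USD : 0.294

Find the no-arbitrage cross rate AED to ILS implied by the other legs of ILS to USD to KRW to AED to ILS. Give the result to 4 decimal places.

1.0381

Known legs of the cycle: 0.294 × 1270 × 0.00258 = 0.9633204
For no arbitrage the full-cycle product must be 1, so the missing rate is 1 / 0.9633204 ≈ 1.038076.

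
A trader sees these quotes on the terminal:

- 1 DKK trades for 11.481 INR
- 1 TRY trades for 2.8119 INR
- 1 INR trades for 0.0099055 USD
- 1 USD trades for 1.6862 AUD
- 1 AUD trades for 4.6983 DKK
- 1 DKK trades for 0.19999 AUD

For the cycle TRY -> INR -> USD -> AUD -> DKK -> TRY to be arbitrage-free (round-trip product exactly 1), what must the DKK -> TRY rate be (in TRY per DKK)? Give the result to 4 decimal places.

4.5318

Known legs of the cycle: 2.8119 × 0.0099055 × 1.6862 × 4.6983 = 0.220661264871604557
For no arbitrage the full-cycle product must be 1, so the missing rate is 1 / 0.220661264871604557 ≈ 4.531833.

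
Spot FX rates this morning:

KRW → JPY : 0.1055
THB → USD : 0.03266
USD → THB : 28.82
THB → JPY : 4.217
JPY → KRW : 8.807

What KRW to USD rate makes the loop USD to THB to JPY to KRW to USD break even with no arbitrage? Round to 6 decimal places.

0.000934

Known legs of the cycle: 28.82 × 4.217 × 8.807 = 1070.34940958
For no arbitrage the full-cycle product must be 1, so the missing rate is 1 / 1070.34940958 ≈ 0.00093427.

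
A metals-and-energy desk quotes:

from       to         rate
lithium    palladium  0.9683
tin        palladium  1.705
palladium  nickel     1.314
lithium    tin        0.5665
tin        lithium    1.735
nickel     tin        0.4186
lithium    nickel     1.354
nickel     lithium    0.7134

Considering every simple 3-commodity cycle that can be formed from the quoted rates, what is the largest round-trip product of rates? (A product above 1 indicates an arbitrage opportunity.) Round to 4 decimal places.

0.9834

lithium→nickel→tin→lithium: 1.354 × 0.4186 × 1.735 = 0.98337
nickel→tin→palladium→nickel: 0.4186 × 1.705 × 1.314 = 0.93782
lithium→palladium→nickel→lithium: 0.9683 × 1.314 × 0.7134 = 0.90769
Maximum is lithium→nickel→tin→lithium at 0.9834; no arbitrage — every cycle loses value.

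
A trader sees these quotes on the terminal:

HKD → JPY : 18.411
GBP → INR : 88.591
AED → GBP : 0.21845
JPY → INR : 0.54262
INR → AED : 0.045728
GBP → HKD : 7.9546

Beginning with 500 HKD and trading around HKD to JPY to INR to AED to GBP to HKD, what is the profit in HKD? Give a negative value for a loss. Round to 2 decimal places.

500 HKD × 18.411 = 9205.5 JPY
9205.5 JPY × 0.54262 = 4995.08841 INR
4995.08841 INR × 0.045728 = 228.41540281248 AED
228.41540281248 AED × 0.21845 = 49.897344744386256 GBP
49.897344744386256 GBP × 7.9546 = 396.9134185036949119776 HKD
Net change: 396.9134185036949119776 − 500 = -103.0865814963050880224 HKD

-103.09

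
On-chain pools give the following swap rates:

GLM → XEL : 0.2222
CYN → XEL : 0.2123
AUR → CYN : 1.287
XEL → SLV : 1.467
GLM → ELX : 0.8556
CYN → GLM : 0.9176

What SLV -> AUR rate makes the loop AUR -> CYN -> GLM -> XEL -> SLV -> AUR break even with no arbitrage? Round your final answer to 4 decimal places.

2.5977

Known legs of the cycle: 1.287 × 0.9176 × 0.2222 × 1.467 = 0.38495159219088
For no arbitrage the full-cycle product must be 1, so the missing rate is 1 / 0.38495159219088 ≈ 2.597729.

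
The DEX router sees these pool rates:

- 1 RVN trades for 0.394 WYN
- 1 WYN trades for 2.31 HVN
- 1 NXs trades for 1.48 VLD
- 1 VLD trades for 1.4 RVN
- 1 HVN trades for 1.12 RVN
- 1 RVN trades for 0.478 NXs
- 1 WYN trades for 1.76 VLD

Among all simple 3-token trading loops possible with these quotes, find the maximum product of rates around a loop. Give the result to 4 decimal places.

RVN→WYN→HVN→RVN: 0.394 × 2.31 × 1.12 = 1.01936
RVN→NXs→VLD→RVN: 0.478 × 1.48 × 1.4 = 0.99042
RVN→WYN→VLD→RVN: 0.394 × 1.76 × 1.4 = 0.97082
Maximum is RVN→WYN→HVN→RVN at 1.0194; arbitrage exists.

1.0194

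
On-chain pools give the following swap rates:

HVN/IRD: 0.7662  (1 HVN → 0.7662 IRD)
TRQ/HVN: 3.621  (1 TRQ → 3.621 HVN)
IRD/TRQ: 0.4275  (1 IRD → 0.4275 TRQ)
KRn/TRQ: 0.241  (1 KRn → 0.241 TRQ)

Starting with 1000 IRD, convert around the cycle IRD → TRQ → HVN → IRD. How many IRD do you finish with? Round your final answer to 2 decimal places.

1000 IRD × 0.4275 = 427.5 TRQ
427.5 TRQ × 3.621 = 1547.9775 HVN
1547.9775 HVN × 0.7662 = 1186.0603605 IRD

1186.06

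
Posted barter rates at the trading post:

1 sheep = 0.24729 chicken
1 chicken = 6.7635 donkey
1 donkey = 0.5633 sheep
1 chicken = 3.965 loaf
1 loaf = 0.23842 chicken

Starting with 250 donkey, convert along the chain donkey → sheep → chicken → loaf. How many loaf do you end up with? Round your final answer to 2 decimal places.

250 donkey × 0.5633 = 140.825 sheep
140.825 sheep × 0.24729 = 34.82461425 chicken
34.82461425 chicken × 3.965 = 138.07959550125 loaf

138.08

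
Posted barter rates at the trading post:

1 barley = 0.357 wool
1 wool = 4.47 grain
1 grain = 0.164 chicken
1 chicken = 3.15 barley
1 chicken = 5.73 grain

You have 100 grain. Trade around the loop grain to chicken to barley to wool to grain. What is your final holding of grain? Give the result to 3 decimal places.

82.439

100 grain × 0.164 = 16.4 chicken
16.4 chicken × 3.15 = 51.66 barley
51.66 barley × 0.357 = 18.44262 wool
18.44262 wool × 4.47 = 82.4385114 grain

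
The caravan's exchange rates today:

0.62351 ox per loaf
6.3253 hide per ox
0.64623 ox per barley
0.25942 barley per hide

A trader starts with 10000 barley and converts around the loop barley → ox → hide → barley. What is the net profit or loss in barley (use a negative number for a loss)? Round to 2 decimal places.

604.05

10000 barley × 0.64623 = 6462.3 ox
6462.3 ox × 6.3253 = 40875.98619 hide
40875.98619 hide × 0.25942 = 10604.0483374098 barley
Net change: 10604.0483374098 − 10000 = 604.0483374098 barley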